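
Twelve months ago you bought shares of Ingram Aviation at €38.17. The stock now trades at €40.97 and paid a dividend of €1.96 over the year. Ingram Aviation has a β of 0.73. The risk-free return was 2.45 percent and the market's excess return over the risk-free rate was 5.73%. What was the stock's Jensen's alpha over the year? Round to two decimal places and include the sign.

Realised HPR = (P1 + D1 − P0) / P0 = (40.97 + 1.96 − 38.17) / 38.17 = 4.76 / 38.17 = 12.4705%
CAPM required = R_f + β·MRP = 2.45% + 0.73 × 5.73% = 6.6329%
α = realised − required = 12.4705% − 6.6329% = +5.84%

+5.84%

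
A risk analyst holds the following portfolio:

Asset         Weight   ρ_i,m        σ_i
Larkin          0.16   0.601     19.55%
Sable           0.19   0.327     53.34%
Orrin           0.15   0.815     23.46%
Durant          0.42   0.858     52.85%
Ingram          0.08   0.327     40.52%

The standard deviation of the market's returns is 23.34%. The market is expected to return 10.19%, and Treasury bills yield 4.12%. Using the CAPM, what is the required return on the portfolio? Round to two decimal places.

β_Larkin = 0.601 × 19.55% / 23.34% = 0.5034
β_Sable = 0.327 × 53.34% / 23.34% = 0.7473
β_Orrin = 0.815 × 23.46% / 23.34% = 0.8192
β_Durant = 0.858 × 52.85% / 23.34% = 1.9428
β_Ingram = 0.327 × 40.52% / 23.34% = 0.5677
β_P = Σ w_i β_i = 0.16×0.5034 + 0.19×0.7473 + 0.15×0.8192 + 0.42×1.9428 + 0.08×0.5677 = 1.2068
MRP = 10.19% − 4.12% = 6.07%
E(R_P) = R_f + β_P × MRP = 4.12% + 1.2068 × 6.07% = 11.45%

11.45%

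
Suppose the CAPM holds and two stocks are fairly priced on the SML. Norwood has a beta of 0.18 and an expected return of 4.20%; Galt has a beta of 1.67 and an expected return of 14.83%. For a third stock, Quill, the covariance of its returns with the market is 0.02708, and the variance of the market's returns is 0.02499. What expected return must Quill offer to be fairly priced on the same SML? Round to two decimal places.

MRP = (14.83% − 4.20%) / (1.67 − 0.18) = 7.1342%
R_f = 4.20% − 0.18 × 7.1342% = 2.9158%
β_Quill = Cov / Var(R_m) = 0.02708 / 0.02499 = 1.0836
E(R_Quill) = R_f + β × MRP = 2.9158% + 1.0836 × 7.1342% = 10.65%

10.65%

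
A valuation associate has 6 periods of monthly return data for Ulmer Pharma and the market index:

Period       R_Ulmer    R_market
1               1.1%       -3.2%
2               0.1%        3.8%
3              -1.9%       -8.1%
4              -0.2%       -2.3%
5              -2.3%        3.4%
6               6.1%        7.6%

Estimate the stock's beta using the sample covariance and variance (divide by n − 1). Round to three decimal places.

0.308

Mean R_i = (1.1 + 0.1 − 1.9 − 0.2 − 2.3 + 6.1) / 6 = 0.4833%
Mean R_m = (-3.2 + 3.8 − 8.1 − 2.3 + 3.4 + 7.6) / 6 = 0.2000%
Σ(R_i − R̄_i)(R_m − R̄_m) = 50.6700  ⇒  Cov = 50.6700 / 5 = 10.1340
Σ(R_m − R̄_m)² = 164.6600  ⇒  Var(R_m) = 164.6600 / 5 = 32.9320
β = Cov / Var(R_m) = 10.1340 / 32.9320 = 0.3077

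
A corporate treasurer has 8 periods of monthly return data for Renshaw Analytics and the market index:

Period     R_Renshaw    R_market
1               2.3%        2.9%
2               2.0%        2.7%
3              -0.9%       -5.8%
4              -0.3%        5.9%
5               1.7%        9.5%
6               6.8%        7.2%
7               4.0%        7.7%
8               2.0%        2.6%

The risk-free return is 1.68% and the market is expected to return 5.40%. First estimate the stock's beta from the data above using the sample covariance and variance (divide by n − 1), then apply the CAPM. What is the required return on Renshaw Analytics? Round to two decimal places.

Mean R_i = (2.3 + 2.0 − 0.9 − 0.3 + 1.7 + 6.8 + 4.0 + 2.0) / 8 = 2.2000%
Mean R_m = (2.9 + 2.7 − 5.8 + 5.9 + 9.5 + 7.2 + 7.7 + 2.6) / 8 = 4.0875%
Σ(R_i − R̄_i)(R_m − R̄_m) = 44.6900  ⇒  Cov = 44.6900 / 7 = 6.3843
Σ(R_m − R̄_m)² = 158.6288  ⇒  Var(R_m) = 158.6288 / 7 = 22.6613
β = Cov / Var(R_m) = 6.3843 / 22.6613 = 0.2817
MRP = 5.40% − 1.68% = 3.72%
E(R) = R_f + β × MRP = 1.68% + 0.2817 × 3.72% = 2.73%

2.73%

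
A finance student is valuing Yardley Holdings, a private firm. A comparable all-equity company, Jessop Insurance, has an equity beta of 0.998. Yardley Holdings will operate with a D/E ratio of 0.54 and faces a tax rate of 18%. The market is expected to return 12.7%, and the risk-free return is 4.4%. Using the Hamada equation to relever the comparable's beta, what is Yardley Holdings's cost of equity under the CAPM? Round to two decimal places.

β_L = β_U × [1 + (1 − t)(D/E)] = 0.998 × [1 + (1 − 0.18) × 0.54]
    = 0.998 × [1 + 0.82 × 0.54] = 0.998 × 1.4428 = 1.4399
MRP = 12.7% − 4.4% = 8.30%
E(R) = R_f + β_L × MRP = 4.4% + 1.4399 × 8.3% = 16.35%

16.35%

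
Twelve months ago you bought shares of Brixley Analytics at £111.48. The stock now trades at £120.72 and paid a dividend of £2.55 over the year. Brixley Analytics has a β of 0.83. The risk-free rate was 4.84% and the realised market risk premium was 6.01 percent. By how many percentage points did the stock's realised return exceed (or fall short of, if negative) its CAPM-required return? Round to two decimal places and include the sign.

Realised HPR = (P1 + D1 − P0) / P0 = (120.72 + 2.55 − 111.48) / 111.48 = 11.79 / 111.48 = 10.5759%
CAPM required = R_f + β·MRP = 4.84% + 0.83 × 6.01% = 9.8283%
α = realised − required = 10.5759% − 9.8283% = +0.75%

+0.75%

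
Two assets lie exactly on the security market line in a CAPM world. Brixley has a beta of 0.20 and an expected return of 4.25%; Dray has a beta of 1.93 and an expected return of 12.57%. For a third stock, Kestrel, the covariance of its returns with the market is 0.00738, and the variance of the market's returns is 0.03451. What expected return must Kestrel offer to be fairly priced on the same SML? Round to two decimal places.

MRP = (12.57% − 4.25%) / (1.93 − 0.20) = 4.8092%
R_f = 4.25% − 0.20 × 4.8092% = 3.2882%
β_Kestrel = Cov / Var(R_m) = 0.00738 / 0.03451 = 0.2139
E(R_Kestrel) = R_f + β × MRP = 3.2882% + 0.2139 × 4.8092% = 4.32%

4.32%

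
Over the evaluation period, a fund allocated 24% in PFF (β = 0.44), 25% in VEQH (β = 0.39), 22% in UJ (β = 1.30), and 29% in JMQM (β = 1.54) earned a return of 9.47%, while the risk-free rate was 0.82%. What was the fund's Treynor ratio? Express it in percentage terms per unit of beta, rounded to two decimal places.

β_P = 0.24×0.44 + 0.25×0.39 + 0.22×1.30 + 0.29×1.54 = 0.9357
Treynor = (R_P − R_f) / β_P = (9.47% − 0.82%) / 0.9357 = 8.65% / 0.9357 = 9.24%

9.24%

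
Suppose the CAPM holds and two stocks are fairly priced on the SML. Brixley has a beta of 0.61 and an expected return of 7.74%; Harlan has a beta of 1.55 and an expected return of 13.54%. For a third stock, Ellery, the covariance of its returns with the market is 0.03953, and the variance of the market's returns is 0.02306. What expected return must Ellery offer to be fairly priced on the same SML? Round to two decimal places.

MRP = (13.54% − 7.74%) / (1.55 − 0.61) = 6.1702%
R_f = 7.74% − 0.61 × 6.1702% = 3.9762%
β_Ellery = Cov / Var(R_m) = 0.03953 / 0.02306 = 1.7142
E(R_Ellery) = R_f + β × MRP = 3.9762% + 1.7142 × 6.1702% = 14.55%

14.55%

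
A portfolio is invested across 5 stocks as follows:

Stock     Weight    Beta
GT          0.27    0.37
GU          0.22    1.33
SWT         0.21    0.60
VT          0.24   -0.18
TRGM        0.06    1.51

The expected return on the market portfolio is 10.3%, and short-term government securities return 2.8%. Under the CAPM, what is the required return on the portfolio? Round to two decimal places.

β_P = Σ w_i β_i = 0.27×0.37 + 0.22×1.33 + 0.21×0.60 + 0.24×-0.18 + 0.06×1.51 = 0.5659
MRP = 10.3% − 2.8% = 7.50%
E(R_P) = R_f + β_P × MRP = 2.8% + 0.5659 × 7.5% = 7.04%

7.04%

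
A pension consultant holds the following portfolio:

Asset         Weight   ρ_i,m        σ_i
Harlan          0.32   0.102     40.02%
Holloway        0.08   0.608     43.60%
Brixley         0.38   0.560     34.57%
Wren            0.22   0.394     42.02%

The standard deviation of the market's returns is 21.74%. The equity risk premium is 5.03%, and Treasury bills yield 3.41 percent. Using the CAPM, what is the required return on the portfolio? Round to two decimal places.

β_Harlan = 0.102 × 40.02% / 21.74% = 0.1878
β_Holloway = 0.608 × 43.60% / 21.74% = 1.2194
β_Brixley = 0.560 × 34.57% / 21.74% = 0.8905
β_Wren = 0.394 × 42.02% / 21.74% = 0.7615
β_P = Σ w_i β_i = 0.32×0.1878 + 0.08×1.2194 + 0.38×0.8905 + 0.22×0.7615 = 0.6636
E(R_P) = R_f + β_P × MRP = 3.41% + 0.6636 × 5.03% = 6.75%

6.75%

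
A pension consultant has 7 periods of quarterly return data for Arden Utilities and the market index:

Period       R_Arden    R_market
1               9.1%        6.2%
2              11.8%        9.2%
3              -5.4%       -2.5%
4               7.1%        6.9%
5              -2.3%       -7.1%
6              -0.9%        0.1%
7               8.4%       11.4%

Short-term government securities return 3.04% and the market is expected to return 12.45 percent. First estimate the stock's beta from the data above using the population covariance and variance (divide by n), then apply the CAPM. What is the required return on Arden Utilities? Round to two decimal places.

Mean R_i = (9.1 + 11.8 − 5.4 + 7.1 − 2.3 − 0.9 + 8.4) / 7 = 3.9714%
Mean R_m = (6.2 + 9.2 − 2.5 + 6.9 − 7.1 + 0.1 + 11.4) / 7 = 3.4571%
Σ(R_i − R̄_i)(R_m − R̄_m) = 243.3614  ⇒  Cov = 243.3614 / 7 = 34.7659
Σ(R_m − R̄_m)² = 273.6571  ⇒  Var(R_m) = 273.6571 / 7 = 39.0939
β = Cov / Var(R_m) = 34.7659 / 39.0939 = 0.8893
MRP = 12.45% − 3.04% = 9.41%
E(R) = R_f + β × MRP = 3.04% + 0.8893 × 9.41% = 11.41%

11.41%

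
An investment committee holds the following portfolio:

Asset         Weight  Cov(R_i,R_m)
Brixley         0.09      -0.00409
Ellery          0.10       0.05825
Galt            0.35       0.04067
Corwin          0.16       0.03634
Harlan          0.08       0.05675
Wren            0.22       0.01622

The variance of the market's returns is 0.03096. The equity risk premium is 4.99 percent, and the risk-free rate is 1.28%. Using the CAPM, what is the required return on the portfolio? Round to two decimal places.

β_Brixley = -0.00409 / 0.03096 = -0.1321
β_Ellery = 0.05825 / 0.03096 = 1.8815
β_Galt = 0.04067 / 0.03096 = 1.3136
β_Corwin = 0.03634 / 0.03096 = 1.1738
β_Harlan = 0.05675 / 0.03096 = 1.8330
β_Wren = 0.01622 / 0.03096 = 0.5239
β_P = Σ w_i β_i = 0.09×-0.1321 + 0.10×1.8815 + 0.35×1.3136 + 0.16×1.1738 + 0.08×1.8330 + 0.22×0.5239 = 1.0857
E(R_P) = R_f + β_P × MRP = 1.28% + 1.0857 × 4.99% = 6.70%

6.70%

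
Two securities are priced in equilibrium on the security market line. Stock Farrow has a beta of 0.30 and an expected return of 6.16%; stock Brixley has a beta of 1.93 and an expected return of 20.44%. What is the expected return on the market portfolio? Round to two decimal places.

12.29%

Both satisfy E(R) = R_f + β·MRP, so the slope of the SML is
MRP = (20.44% − 6.16%) / (1.93 − 0.30) = 14.28% / 1.63 = 8.7607%
R_f = E(R_Farrow) − β_Farrow·MRP = 6.16% − 0.30 × 8.7607% = 3.5318%
E(R_m) = R_f + MRP = 3.5318% + 8.7607% = 12.29%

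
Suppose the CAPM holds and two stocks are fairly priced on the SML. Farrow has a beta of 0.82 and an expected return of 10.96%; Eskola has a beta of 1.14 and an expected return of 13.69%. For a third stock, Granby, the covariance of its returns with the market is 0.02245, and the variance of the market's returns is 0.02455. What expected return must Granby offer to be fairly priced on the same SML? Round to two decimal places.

11.77%

MRP = (13.69% − 10.96%) / (1.14 − 0.82) = 8.5313%
R_f = 10.96% − 0.82 × 8.5313% = 3.9643%
β_Granby = Cov / Var(R_m) = 0.02245 / 0.02455 = 0.9145
E(R_Granby) = R_f + β × MRP = 3.9643% + 0.9145 × 8.5313% = 11.77%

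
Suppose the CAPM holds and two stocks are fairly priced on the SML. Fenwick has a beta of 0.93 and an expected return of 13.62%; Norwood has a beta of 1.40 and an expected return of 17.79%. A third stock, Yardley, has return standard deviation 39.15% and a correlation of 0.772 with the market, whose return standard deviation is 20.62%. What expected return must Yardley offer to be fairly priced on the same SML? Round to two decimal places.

MRP = (17.79% − 13.62%) / (1.40 − 0.93) = 8.8723%
R_f = 13.62% − 0.93 × 8.8723% = 5.3688%
β_Yardley = ρ·σ_i/σ_m = 0.772 × 39.15 / 20.62 = 1.4658
E(R_Yardley) = R_f + β × MRP = 5.3688% + 1.4658 × 8.8723% = 18.37%

18.37%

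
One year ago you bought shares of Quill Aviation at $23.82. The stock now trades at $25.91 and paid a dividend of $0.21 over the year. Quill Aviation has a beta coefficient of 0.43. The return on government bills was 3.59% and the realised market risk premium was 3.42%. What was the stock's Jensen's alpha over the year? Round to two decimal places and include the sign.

Realised HPR = (P1 + D1 − P0) / P0 = (25.91 + 0.21 − 23.82) / 23.82 = 2.30 / 23.82 = 9.6558%
CAPM required = R_f + β·MRP = 3.59% + 0.43 × 3.42% = 5.0606%
α = realised − required = 9.6558% − 5.0606% = +4.60%

+4.60%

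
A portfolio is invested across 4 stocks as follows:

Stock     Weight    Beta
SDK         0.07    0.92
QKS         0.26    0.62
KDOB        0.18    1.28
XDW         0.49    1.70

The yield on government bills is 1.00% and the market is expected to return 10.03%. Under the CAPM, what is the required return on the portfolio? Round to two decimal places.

β_P = Σ w_i β_i = 0.07×0.92 + 0.26×0.62 + 0.18×1.28 + 0.49×1.70 = 1.2890
MRP = 10.03% − 1.00% = 9.03%
E(R_P) = R_f + β_P × MRP = 1.00% + 1.2890 × 9.03% = 12.64%

12.64%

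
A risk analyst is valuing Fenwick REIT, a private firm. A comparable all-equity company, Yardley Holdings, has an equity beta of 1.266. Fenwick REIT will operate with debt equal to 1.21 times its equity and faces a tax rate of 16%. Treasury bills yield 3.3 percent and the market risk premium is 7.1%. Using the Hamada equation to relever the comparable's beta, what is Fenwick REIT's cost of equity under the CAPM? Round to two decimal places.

β_L = β_U × [1 + (1 − t)(D/E)] = 1.266 × [1 + (1 − 0.16) × 1.21]
    = 1.266 × [1 + 0.84 × 1.21] = 1.266 × 2.0164 = 2.5528
E(R) = R_f + β_L × MRP = 3.3% + 2.5528 × 7.1% = 21.42%

21.42%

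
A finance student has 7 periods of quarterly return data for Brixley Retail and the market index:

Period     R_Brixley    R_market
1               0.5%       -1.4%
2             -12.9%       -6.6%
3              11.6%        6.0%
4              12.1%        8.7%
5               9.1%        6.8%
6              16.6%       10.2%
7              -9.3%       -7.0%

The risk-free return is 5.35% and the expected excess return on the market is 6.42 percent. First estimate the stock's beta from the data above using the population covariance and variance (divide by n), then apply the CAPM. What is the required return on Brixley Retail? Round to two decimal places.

Mean R_i = (0.5 − 12.9 + 11.6 + 12.1 + 9.1 + 16.6 − 9.3) / 7 = 3.9571%
Mean R_m = (-1.4 − 6.6 + 6.0 + 8.7 + 6.8 + 10.2 − 7.0) / 7 = 2.3857%
Σ(R_i − R̄_i)(R_m − R̄_m) = 489.5257  ⇒  Cov = 489.5257 / 7 = 69.9322
Σ(R_m − R̄_m)² = 316.6486  ⇒  Var(R_m) = 316.6486 / 7 = 45.2355
β = Cov / Var(R_m) = 69.9322 / 45.2355 = 1.5460
E(R) = R_f + β × MRP = 5.35% + 1.5460 × 6.42% = 15.28%

15.28%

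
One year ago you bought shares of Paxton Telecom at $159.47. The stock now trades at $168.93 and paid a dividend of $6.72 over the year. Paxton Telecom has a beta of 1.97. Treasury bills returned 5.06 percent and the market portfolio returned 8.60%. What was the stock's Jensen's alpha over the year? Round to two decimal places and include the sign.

Realised HPR = (P1 + D1 − P0) / P0 = (168.93 + 6.72 − 159.47) / 159.47 = 16.18 / 159.47 = 10.1461%
MRP = 8.60% − 5.06% = 3.54%
CAPM required = R_f + β·MRP = 5.06% + 1.97 × 3.54% = 12.0338%
α = realised − required = 10.1461% − 12.0338% = -1.89%

-1.89%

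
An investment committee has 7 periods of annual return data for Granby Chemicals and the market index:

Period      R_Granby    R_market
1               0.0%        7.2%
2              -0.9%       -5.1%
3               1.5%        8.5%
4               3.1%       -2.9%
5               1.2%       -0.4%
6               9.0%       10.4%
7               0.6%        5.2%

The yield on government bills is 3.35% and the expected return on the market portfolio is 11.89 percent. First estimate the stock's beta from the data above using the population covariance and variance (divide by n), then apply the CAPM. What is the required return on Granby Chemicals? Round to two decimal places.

5.58%

Mean R_i = (0.0 − 0.9 + 1.5 + 3.1 + 1.2 + 9.0 + 0.6) / 7 = 2.0714%
Mean R_m = (7.2 − 5.1 + 8.5 − 2.9 − 0.4 + 10.4 + 5.2) / 7 = 3.2714%
Σ(R_i − R̄_i)(R_m − R̄_m) = 57.1543  ⇒  Cov = 57.1543 / 7 = 8.1649
Σ(R_m − R̄_m)² = 218.9543  ⇒  Var(R_m) = 218.9543 / 7 = 31.2792
β = Cov / Var(R_m) = 8.1649 / 31.2792 = 0.2610
MRP = 11.89% − 3.35% = 8.54%
E(R) = R_f + β × MRP = 3.35% + 0.2610 × 8.54% = 5.58%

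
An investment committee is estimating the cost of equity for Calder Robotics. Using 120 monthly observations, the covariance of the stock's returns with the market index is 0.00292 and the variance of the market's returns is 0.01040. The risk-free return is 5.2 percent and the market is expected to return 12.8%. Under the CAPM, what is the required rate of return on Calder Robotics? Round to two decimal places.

7.33%

β = Cov(R_i, R_m) / Var(R_m) = 0.00292 / 0.01040 = 0.2808
MRP = 12.8% − 5.2% = 7.60%
E(R) = R_f + β × MRP = 5.2% + 0.2808 × 7.6% = 7.33%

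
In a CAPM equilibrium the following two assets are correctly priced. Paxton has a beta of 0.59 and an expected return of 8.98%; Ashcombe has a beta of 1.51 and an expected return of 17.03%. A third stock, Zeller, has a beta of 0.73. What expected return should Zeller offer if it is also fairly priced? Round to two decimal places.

10.21%

MRP (SML slope) = (17.03% − 8.98%) / (1.51 − 0.59) = 8.05% / 0.92 = 8.7500%
R_f (intercept) = 8.98% − 0.59 × 8.7500% = 3.8175%
E(R_Zeller) = R_f + β × MRP = 3.8175% + 0.73 × 8.7500% = 10.21%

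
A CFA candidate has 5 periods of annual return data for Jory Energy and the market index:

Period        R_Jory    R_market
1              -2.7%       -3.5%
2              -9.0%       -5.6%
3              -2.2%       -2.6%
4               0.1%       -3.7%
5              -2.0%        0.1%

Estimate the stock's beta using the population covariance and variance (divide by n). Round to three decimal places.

Mean R_i = (-2.7 − 9.0 − 2.2 + 0.1 − 2.0) / 5 = -3.1600%
Mean R_m = (-3.5 − 5.6 − 2.6 − 3.7 + 0.1) / 5 = -3.0600%
Σ(R_i − R̄_i)(R_m − R̄_m) = 16.6520  ⇒  Cov = 16.6520 / 5 = 3.3304
Σ(R_m − R̄_m)² = 17.2520  ⇒  Var(R_m) = 17.2520 / 5 = 3.4504
β = Cov / Var(R_m) = 3.3304 / 3.4504 = 0.9652

0.965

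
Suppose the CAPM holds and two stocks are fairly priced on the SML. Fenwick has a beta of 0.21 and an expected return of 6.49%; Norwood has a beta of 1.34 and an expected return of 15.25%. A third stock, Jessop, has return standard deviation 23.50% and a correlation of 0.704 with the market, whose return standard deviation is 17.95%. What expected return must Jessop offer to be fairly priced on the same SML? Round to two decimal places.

MRP = (15.25% − 6.49%) / (1.34 − 0.21) = 7.7522%
R_f = 6.49% − 0.21 × 7.7522% = 4.8620%
β_Jessop = ρ·σ_i/σ_m = 0.704 × 23.50 / 17.95 = 0.9217
E(R_Jessop) = R_f + β × MRP = 4.8620% + 0.9217 × 7.7522% = 12.01%

12.01%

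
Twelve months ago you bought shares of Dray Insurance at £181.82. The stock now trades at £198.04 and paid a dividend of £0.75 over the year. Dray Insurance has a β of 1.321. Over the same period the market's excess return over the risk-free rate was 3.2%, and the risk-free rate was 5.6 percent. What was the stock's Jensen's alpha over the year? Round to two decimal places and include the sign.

-0.49%

Realised HPR = (P1 + D1 − P0) / P0 = (198.04 + 0.75 − 181.82) / 181.82 = 16.97 / 181.82 = 9.3334%
CAPM required = R_f + β·MRP = 5.6% + 1.321 × 3.2% = 9.8272%
α = realised − required = 9.3334% − 9.8272% = -0.49%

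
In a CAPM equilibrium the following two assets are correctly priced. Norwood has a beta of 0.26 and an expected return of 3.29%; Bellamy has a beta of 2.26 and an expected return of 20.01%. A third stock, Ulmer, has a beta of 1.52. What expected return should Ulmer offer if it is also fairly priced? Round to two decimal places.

13.82%

MRP (SML slope) = (20.01% − 3.29%) / (2.26 − 0.26) = 16.72% / 2.00 = 8.3600%
R_f (intercept) = 3.29% − 0.26 × 8.3600% = 1.1164%
E(R_Ulmer) = R_f + β × MRP = 1.1164% + 1.52 × 8.3600% = 13.82%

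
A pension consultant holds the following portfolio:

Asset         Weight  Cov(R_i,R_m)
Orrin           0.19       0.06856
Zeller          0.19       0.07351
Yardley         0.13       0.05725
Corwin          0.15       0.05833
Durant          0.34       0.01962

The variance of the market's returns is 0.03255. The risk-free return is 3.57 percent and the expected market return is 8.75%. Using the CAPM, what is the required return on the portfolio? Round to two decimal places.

β_Orrin = 0.06856 / 0.03255 = 2.1063
β_Zeller = 0.07351 / 0.03255 = 2.2584
β_Yardley = 0.05725 / 0.03255 = 1.7588
β_Corwin = 0.05833 / 0.03255 = 1.7920
β_Durant = 0.01962 / 0.03255 = 0.6028
β_P = Σ w_i β_i = 0.19×2.1063 + 0.19×2.2584 + 0.13×1.7588 + 0.15×1.7920 + 0.34×0.6028 = 1.5317
MRP = 8.75% − 3.57% = 5.18%
E(R_P) = R_f + β_P × MRP = 3.57% + 1.5317 × 5.18% = 11.50%

11.50%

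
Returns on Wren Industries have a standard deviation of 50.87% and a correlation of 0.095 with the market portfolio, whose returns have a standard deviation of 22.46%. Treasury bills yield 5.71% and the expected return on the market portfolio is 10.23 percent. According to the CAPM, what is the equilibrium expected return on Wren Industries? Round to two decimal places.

β = ρ × σ_i / σ_m = 0.095 × 50.87% / 22.46% = 0.2152
MRP = 10.23% − 5.71% = 4.52%
E(R) = 5.71% + 0.2152 × 4.52% = 6.68%

6.68%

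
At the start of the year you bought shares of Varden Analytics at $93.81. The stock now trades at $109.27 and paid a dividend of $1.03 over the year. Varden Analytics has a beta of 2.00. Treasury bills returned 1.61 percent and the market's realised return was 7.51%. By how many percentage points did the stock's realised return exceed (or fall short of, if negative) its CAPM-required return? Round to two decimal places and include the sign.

Realised HPR = (P1 + D1 − P0) / P0 = (109.27 + 1.03 − 93.81) / 93.81 = 16.49 / 93.81 = 17.5781%
MRP = 7.51% − 1.61% = 5.90%
CAPM required = R_f + β·MRP = 1.61% + 2.00 × 5.90% = 13.4100%
α = realised − required = 17.5781% − 13.4100% = +4.17%

+4.17%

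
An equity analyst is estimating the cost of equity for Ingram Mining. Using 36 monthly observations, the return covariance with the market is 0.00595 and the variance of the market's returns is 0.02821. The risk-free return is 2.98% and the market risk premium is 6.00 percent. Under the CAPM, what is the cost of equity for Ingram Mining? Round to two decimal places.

4.25%

β = Cov(R_i, R_m) / Var(R_m) = 0.00595 / 0.02821 = 0.2109
E(R) = R_f + β × MRP = 2.98% + 0.2109 × 6.00% = 4.25%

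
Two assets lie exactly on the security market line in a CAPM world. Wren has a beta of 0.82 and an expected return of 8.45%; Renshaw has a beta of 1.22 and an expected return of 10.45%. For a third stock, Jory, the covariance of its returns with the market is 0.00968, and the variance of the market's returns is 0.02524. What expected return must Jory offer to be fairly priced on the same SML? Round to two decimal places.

MRP = (10.45% − 8.45%) / (1.22 − 0.82) = 5.0000%
R_f = 8.45% − 0.82 × 5.0000% = 4.3500%
β_Jory = Cov / Var(R_m) = 0.00968 / 0.02524 = 0.3835
E(R_Jory) = R_f + β × MRP = 4.3500% + 0.3835 × 5.0000% = 6.27%

6.27%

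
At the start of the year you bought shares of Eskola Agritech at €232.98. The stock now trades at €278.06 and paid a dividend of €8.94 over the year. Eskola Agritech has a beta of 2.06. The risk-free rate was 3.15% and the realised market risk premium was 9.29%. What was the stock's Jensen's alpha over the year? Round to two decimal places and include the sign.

Realised HPR = (P1 + D1 − P0) / P0 = (278.06 + 8.94 − 232.98) / 232.98 = 54.02 / 232.98 = 23.1865%
CAPM required = R_f + β·MRP = 3.15% + 2.06 × 9.29% = 22.2874%
α = realised − required = 23.1865% − 22.2874% = +0.90%

+0.90%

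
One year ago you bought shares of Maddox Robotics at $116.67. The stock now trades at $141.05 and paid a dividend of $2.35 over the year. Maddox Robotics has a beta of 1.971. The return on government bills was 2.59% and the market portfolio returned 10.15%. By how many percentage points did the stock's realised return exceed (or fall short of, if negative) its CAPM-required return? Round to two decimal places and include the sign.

Realised HPR = (P1 + D1 − P0) / P0 = (141.05 + 2.35 − 116.67) / 116.67 = 26.73 / 116.67 = 22.9108%
MRP = 10.15% − 2.59% = 7.56%
CAPM required = R_f + β·MRP = 2.59% + 1.971 × 7.56% = 17.49076%
α = realised − required = 22.9108% − 17.49076% = +5.42%

+5.42%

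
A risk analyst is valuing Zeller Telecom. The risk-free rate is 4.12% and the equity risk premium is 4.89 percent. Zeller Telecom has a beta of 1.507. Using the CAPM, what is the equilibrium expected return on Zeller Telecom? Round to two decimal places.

11.49%

E(R) = R_f + β × MRP = 4.12% + 1.507 × 4.89% = 11.49%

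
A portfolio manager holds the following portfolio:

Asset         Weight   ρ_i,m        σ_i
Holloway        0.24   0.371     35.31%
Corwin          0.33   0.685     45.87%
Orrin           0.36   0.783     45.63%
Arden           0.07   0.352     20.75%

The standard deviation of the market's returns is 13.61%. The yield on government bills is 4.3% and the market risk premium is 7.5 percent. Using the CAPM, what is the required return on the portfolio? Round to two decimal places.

β_Holloway = 0.371 × 35.31% / 13.61% = 0.9625
β_Corwin = 0.685 × 45.87% / 13.61% = 2.3087
β_Orrin = 0.783 × 45.63% / 13.61% = 2.6251
β_Arden = 0.352 × 20.75% / 13.61% = 0.5367
β_P = Σ w_i β_i = 0.24×0.9625 + 0.33×2.3087 + 0.36×2.6251 + 0.07×0.5367 = 1.9755
E(R_P) = R_f + β_P × MRP = 4.3% + 1.9755 × 7.5% = 19.12%

19.12%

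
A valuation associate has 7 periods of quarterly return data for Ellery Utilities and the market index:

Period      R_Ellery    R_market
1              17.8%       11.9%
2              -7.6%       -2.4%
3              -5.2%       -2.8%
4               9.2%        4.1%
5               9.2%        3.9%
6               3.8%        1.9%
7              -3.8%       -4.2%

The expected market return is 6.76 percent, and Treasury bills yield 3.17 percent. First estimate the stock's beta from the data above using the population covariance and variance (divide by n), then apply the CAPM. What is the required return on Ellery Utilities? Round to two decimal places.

Mean R_i = (17.8 − 7.6 − 5.2 + 9.2 + 9.2 + 3.8 − 3.8) / 7 = 3.3429%
Mean R_m = (11.9 − 2.4 − 2.8 + 4.1 + 3.9 + 1.9 − 4.2) / 7 = 1.7714%
Σ(R_i − R̄_i)(R_m − R̄_m) = 299.9486  ⇒  Cov = 299.9486 / 7 = 42.8498
Σ(R_m − R̄_m)² = 186.5143  ⇒  Var(R_m) = 186.5143 / 7 = 26.6449
β = Cov / Var(R_m) = 42.8498 / 26.6449 = 1.6082
MRP = 6.76% − 3.17% = 3.59%
E(R) = R_f + β × MRP = 3.17% + 1.6082 × 3.59% = 8.94%

8.94%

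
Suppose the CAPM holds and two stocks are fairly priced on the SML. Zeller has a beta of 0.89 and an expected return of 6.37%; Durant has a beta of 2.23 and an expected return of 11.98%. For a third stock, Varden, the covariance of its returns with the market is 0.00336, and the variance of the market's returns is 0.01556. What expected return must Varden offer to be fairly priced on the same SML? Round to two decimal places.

3.55%

MRP = (11.98% − 6.37%) / (2.23 − 0.89) = 4.1866%
R_f = 6.37% − 0.89 × 4.1866% = 2.6439%
β_Varden = Cov / Var(R_m) = 0.00336 / 0.01556 = 0.2159
E(R_Varden) = R_f + β × MRP = 2.6439% + 0.2159 × 4.1866% = 3.55%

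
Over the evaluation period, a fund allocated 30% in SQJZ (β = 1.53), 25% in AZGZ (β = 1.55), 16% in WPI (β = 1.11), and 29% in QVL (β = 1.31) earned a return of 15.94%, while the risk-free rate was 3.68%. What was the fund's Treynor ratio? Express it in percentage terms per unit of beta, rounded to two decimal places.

8.73%

β_P = 0.30×1.53 + 0.25×1.55 + 0.16×1.11 + 0.29×1.31 = 1.4040
Treynor = (R_P − R_f) / β_P = (15.94% − 3.68%) / 1.4040 = 12.26% / 1.4040 = 8.73%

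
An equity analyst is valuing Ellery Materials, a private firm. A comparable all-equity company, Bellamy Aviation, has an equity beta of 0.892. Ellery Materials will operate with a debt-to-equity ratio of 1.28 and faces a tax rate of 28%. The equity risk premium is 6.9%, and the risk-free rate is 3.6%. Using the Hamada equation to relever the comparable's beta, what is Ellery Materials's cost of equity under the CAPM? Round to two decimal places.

β_L = β_U × [1 + (1 − t)(D/E)] = 0.892 × [1 + (1 − 0.28) × 1.28]
    = 0.892 × [1 + 0.72 × 1.28] = 0.892 × 1.9216 = 1.7141
E(R) = R_f + β_L × MRP = 3.6% + 1.7141 × 6.9% = 15.43%

15.43%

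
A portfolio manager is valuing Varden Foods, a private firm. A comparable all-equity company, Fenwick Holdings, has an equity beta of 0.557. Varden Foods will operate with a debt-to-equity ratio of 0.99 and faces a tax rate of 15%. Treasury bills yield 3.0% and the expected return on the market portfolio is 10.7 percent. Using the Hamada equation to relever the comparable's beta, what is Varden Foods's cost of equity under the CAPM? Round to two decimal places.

β_L = β_U × [1 + (1 − t)(D/E)] = 0.557 × [1 + (1 − 0.15) × 0.99]
    = 0.557 × [1 + 0.85 × 0.99] = 0.557 × 1.8415 = 1.0257
MRP = 10.7% − 3.0% = 7.70%
E(R) = R_f + β_L × MRP = 3.0% + 1.0257 × 7.7% = 10.90%

10.90%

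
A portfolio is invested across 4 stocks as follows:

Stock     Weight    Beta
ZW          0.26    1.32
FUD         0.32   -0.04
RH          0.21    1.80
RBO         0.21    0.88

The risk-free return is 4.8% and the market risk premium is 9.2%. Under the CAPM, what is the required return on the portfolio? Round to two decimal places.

β_P = Σ w_i β_i = 0.26×1.32 + 0.32×-0.04 + 0.21×1.80 + 0.21×0.88 = 0.8932
E(R_P) = R_f + β_P × MRP = 4.8% + 0.8932 × 9.2% = 13.02%

13.02%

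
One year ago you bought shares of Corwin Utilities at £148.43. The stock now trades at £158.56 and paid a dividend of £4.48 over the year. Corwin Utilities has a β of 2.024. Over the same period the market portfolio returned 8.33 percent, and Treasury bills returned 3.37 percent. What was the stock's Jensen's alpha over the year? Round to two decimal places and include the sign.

Realised HPR = (P1 + D1 − P0) / P0 = (158.56 + 4.48 − 148.43) / 148.43 = 14.61 / 148.43 = 9.8430%
MRP = 8.33% − 3.37% = 4.96%
CAPM required = R_f + β·MRP = 3.37% + 2.024 × 4.96% = 13.40904%
α = realised − required = 9.8430% − 13.40904% = -3.57%

-3.57%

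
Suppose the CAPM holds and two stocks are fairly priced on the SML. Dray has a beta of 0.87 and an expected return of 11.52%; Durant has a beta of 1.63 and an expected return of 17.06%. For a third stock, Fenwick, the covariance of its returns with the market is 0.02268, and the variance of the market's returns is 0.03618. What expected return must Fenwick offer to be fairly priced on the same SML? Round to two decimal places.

MRP = (17.06% − 11.52%) / (1.63 − 0.87) = 7.2895%
R_f = 11.52% − 0.87 × 7.2895% = 5.1781%
β_Fenwick = Cov / Var(R_m) = 0.02268 / 0.03618 = 0.6269
E(R_Fenwick) = R_f + β × MRP = 5.1781% + 0.6269 × 7.2895% = 9.75%

9.75%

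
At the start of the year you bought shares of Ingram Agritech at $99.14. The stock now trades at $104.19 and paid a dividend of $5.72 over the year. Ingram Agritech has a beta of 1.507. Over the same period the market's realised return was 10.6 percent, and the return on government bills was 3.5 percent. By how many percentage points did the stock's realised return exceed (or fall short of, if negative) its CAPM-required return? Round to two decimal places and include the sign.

Realised HPR = (P1 + D1 − P0) / P0 = (104.19 + 5.72 − 99.14) / 99.14 = 10.77 / 99.14 = 10.8634%
MRP = 10.6% − 3.5% = 7.10%
CAPM required = R_f + β·MRP = 3.5% + 1.507 × 7.1% = 14.1997%
α = realised − required = 10.8634% − 14.1997% = -3.34%

-3.34%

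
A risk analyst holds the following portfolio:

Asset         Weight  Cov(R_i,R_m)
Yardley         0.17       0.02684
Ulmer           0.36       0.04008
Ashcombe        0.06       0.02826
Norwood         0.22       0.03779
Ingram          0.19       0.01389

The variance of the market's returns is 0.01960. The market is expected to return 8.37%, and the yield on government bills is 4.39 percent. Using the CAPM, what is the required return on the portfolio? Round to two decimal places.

10.81%

β_Yardley = 0.02684 / 0.01960 = 1.3694
β_Ulmer = 0.04008 / 0.01960 = 2.0449
β_Ashcombe = 0.02826 / 0.01960 = 1.4418
β_Norwood = 0.03779 / 0.01960 = 1.9281
β_Ingram = 0.01389 / 0.01960 = 0.7087
β_P = Σ w_i β_i = 0.17×1.3694 + 0.36×2.0449 + 0.06×1.4418 + 0.22×1.9281 + 0.19×0.7087 = 1.6143
MRP = 8.37% − 4.39% = 3.98%
E(R_P) = R_f + β_P × MRP = 4.39% + 1.6143 × 3.98% = 10.81%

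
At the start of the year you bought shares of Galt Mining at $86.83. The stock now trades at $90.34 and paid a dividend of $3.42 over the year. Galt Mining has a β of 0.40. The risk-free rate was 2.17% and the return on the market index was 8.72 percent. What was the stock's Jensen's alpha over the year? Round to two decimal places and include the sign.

Realised HPR = (P1 + D1 − P0) / P0 = (90.34 + 3.42 − 86.83) / 86.83 = 6.93 / 86.83 = 7.9811%
MRP = 8.72% − 2.17% = 6.55%
CAPM required = R_f + β·MRP = 2.17% + 0.40 × 6.55% = 4.7900%
α = realised − required = 7.9811% − 4.7900% = +3.19%

+3.19%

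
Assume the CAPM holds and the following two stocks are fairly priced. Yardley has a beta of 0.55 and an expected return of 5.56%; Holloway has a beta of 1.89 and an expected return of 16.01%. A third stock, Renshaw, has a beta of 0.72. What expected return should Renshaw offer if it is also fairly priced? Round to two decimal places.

6.89%

MRP (SML slope) = (16.01% − 5.56%) / (1.89 − 0.55) = 10.45% / 1.34 = 7.7985%
R_f (intercept) = 5.56% − 0.55 × 7.7985% = 1.2708%
E(R_Renshaw) = R_f + β × MRP = 1.2708% + 0.72 × 7.7985% = 6.89%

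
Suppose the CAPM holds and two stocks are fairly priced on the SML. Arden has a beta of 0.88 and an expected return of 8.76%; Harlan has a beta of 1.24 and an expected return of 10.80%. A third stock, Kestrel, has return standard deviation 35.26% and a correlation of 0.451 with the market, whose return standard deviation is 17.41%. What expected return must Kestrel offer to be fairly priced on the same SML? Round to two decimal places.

MRP = (10.80% − 8.76%) / (1.24 − 0.88) = 5.6667%
R_f = 8.76% − 0.88 × 5.6667% = 3.7733%
β_Kestrel = ρ·σ_i/σ_m = 0.451 × 35.26 / 17.41 = 0.9134
E(R_Kestrel) = R_f + β × MRP = 3.7733% + 0.9134 × 5.6667% = 8.95%

8.95%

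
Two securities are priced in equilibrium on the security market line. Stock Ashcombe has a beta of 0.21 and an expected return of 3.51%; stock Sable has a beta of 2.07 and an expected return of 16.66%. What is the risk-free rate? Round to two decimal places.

2.03%

Both satisfy E(R) = R_f + β·MRP, so the slope of the SML is
MRP = (16.66% − 3.51%) / (2.07 − 0.21) = 13.15% / 1.86 = 7.0699%
R_f = E(R_Ashcombe) − β_Ashcombe·MRP = 3.51% − 0.21 × 7.0699% = 2.0253%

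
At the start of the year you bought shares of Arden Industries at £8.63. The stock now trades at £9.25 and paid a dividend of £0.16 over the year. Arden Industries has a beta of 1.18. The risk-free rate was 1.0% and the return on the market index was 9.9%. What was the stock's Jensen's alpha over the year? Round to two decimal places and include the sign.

Realised HPR = (P1 + D1 − P0) / P0 = (9.25 + 0.16 − 8.63) / 8.63 = 0.78 / 8.63 = 9.0382%
MRP = 9.9% − 1.0% = 8.90%
CAPM required = R_f + β·MRP = 1.0% + 1.18 × 8.9% = 11.5020%
α = realised − required = 9.0382% − 11.5020% = -2.46%

-2.46%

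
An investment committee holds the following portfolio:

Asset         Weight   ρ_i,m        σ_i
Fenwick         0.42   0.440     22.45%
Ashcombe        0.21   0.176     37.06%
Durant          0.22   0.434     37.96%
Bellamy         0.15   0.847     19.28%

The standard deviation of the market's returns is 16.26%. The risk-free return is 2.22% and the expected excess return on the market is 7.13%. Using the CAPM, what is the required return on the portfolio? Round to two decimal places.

β_Fenwick = 0.440 × 22.45% / 16.26% = 0.6075
β_Ashcombe = 0.176 × 37.06% / 16.26% = 0.4011
β_Durant = 0.434 × 37.96% / 16.26% = 1.0132
β_Bellamy = 0.847 × 19.28% / 16.26% = 1.0043
β_P = Σ w_i β_i = 0.42×0.6075 + 0.21×0.4011 + 0.22×1.0132 + 0.15×1.0043 = 0.7129
E(R_P) = R_f + β_P × MRP = 2.22% + 0.7129 × 7.13% = 7.30%

7.30%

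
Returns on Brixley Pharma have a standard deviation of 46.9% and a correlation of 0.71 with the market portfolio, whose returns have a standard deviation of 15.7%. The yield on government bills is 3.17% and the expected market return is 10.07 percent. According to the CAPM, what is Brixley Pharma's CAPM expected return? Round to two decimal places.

17.80%

β = ρ × σ_i / σ_m = 0.71 × 46.9% / 15.7% = 2.1210
MRP = 10.07% − 3.17% = 6.90%
E(R) = 3.17% + 2.1210 × 6.90% = 17.80%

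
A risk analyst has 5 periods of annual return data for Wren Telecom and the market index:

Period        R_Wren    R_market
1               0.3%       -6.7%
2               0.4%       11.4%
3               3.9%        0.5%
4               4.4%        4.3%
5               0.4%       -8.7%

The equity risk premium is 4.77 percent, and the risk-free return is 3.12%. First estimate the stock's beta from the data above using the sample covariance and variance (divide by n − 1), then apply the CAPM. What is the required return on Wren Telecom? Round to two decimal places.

Mean R_i = (0.3 + 0.4 + 3.9 + 4.4 + 0.4) / 5 = 1.8800%
Mean R_m = (-6.7 + 11.4 + 0.5 + 4.3 − 8.7) / 5 = 0.1600%
Σ(R_i − R̄_i)(R_m − R̄_m) = 18.4360  ⇒  Cov = 18.4360 / 4 = 4.6090
Σ(R_m − R̄_m)² = 269.1520  ⇒  Var(R_m) = 269.1520 / 4 = 67.2880
β = Cov / Var(R_m) = 4.6090 / 67.2880 = 0.0685
E(R) = R_f + β × MRP = 3.12% + 0.0685 × 4.77% = 3.45%

3.45%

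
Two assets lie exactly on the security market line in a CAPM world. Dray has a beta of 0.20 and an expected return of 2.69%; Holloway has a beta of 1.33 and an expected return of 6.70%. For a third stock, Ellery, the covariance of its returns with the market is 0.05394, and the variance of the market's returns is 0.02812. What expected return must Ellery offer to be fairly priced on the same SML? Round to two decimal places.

8.79%

MRP = (6.70% − 2.69%) / (1.33 − 0.20) = 3.5487%
R_f = 2.69% − 0.20 × 3.5487% = 1.9803%
β_Ellery = Cov / Var(R_m) = 0.05394 / 0.02812 = 1.9182
E(R_Ellery) = R_f + β × MRP = 1.9803% + 1.9182 × 3.5487% = 8.79%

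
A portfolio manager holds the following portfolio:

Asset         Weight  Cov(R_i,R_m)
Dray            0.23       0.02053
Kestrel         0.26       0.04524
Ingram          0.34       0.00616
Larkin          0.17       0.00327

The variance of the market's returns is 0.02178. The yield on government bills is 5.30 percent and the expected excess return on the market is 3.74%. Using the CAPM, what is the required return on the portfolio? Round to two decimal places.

β_Dray = 0.02053 / 0.02178 = 0.9426
β_Kestrel = 0.04524 / 0.02178 = 2.0771
β_Ingram = 0.00616 / 0.02178 = 0.2828
β_Larkin = 0.00327 / 0.02178 = 0.1501
β_P = Σ w_i β_i = 0.23×0.9426 + 0.26×2.0771 + 0.34×0.2828 + 0.17×0.1501 = 0.8785
E(R_P) = R_f + β_P × MRP = 5.30% + 0.8785 × 3.74% = 8.59%

8.59%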